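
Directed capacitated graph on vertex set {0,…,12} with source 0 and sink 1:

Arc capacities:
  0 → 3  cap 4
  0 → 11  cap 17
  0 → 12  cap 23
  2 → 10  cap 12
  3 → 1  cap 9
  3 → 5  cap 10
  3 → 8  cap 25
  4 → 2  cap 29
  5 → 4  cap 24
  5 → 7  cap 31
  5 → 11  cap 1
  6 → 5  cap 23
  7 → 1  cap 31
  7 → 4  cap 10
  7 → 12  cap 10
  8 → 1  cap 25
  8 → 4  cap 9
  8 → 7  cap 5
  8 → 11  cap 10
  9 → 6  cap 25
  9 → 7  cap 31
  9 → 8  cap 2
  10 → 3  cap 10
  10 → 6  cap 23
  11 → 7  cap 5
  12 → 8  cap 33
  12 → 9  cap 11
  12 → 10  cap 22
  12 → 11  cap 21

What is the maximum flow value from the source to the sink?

Maximum flow value: 32

augment #1: 0→3→1 bottleneck 4, total now 4
augment #2: 0→11→7→1 bottleneck 5, total now 9
augment #3: 0→12→8→1 bottleneck 23, total now 32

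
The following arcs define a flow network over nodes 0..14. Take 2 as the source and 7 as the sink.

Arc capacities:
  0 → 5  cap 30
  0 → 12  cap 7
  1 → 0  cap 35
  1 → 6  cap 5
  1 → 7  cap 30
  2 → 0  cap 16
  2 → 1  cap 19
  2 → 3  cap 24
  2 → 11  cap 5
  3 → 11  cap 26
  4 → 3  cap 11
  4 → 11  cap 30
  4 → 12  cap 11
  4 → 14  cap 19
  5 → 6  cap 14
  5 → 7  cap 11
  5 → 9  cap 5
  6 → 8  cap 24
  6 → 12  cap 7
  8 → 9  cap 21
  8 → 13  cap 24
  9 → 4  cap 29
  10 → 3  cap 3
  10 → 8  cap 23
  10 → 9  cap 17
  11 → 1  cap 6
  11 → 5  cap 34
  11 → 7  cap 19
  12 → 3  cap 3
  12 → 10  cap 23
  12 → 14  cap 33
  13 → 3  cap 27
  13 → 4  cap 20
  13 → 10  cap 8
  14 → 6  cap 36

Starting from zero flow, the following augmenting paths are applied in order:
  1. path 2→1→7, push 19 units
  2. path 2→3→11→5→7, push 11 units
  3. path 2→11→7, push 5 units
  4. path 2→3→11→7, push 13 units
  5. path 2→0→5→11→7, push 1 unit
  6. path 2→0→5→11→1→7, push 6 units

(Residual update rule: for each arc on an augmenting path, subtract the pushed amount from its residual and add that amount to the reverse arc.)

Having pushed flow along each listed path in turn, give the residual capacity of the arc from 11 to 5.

Residual capacity of (11,5): 30

after path 1 (2→1→7, push 19): res(11,5)=34
after path 2 (2→3→11→5→7, push 11): res(11,5)=23
after path 3 (2→11→7, push 5): res(11,5)=23
after path 4 (2→3→11→7, push 13): res(11,5)=23
after path 5 (2→0→5→11→7, push 1): res(11,5)=24
after path 6 (2→0→5→11→1→7, push 6): res(11,5)=30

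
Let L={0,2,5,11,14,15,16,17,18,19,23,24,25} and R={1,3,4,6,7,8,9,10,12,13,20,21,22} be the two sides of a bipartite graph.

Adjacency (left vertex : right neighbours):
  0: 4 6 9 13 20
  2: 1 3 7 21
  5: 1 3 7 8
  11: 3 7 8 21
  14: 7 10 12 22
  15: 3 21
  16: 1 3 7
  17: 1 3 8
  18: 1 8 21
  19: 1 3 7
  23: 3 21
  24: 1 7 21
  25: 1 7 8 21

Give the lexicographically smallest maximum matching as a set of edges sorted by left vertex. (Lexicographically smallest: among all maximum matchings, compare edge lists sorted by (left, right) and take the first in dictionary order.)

Lex-smallest maximum matching: {(0,4), (2,1), (5,3), (11,7), (14,10), (15,21), (17,8)}

|M| = 7 (so the lex-smallest maximum matching has 7 edges)
process left vertices in ascending order; for each, take the smallest-labelled available neighbour that still permits 7 edges overall, or leave it unmatched if none does
lex-smallest matching: {0-4, 2-1, 5-3, 11-7, 14-10, 15-21, 17-8}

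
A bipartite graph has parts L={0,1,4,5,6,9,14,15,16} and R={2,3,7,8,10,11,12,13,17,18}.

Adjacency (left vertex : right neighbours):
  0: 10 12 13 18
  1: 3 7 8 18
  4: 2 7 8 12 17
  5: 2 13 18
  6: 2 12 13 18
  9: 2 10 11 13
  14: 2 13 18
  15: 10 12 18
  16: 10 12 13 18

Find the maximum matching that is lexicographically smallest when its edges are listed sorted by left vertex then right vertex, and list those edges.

|M| = 8 (so the lex-smallest maximum matching has 8 edges)
process left vertices in ascending order; for each, take the smallest-labelled available neighbour that still permits 8 edges overall, or leave it unmatched if none does
lex-smallest matching: {0-10, 1-3, 4-7, 5-2, 6-12, 9-11, 14-13, 15-18}

Lex-smallest maximum matching: {(0,10), (1,3), (4,7), (5,2), (6,12), (9,11), (14,13), (15,18)}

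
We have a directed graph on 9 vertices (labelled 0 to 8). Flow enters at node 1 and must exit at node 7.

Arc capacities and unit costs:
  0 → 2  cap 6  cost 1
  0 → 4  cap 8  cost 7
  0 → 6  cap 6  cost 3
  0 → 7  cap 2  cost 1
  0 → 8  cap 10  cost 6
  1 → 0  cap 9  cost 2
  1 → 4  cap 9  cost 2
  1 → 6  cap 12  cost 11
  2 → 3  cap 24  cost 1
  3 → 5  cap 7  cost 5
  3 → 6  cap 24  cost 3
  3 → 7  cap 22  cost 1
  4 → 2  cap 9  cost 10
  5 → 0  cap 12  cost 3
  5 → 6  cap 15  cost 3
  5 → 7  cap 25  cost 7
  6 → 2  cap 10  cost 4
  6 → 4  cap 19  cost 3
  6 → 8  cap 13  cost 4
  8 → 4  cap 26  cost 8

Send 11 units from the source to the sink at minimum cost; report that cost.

shortest-cost path #1: 1→0→7 push 2 @ unit cost 3 (adds 6)
shortest-cost path #2: 1→0→2→3→7 push 6 @ unit cost 5 (adds 30)
shortest-cost path #3: 1→0→6→2→3→7 push 1 @ unit cost 11 (adds 11)
shortest-cost path #4: 1→4→2→3→7 push 2 @ unit cost 14 (adds 28)
total cost = 75

Minimum cost for 11 units: 75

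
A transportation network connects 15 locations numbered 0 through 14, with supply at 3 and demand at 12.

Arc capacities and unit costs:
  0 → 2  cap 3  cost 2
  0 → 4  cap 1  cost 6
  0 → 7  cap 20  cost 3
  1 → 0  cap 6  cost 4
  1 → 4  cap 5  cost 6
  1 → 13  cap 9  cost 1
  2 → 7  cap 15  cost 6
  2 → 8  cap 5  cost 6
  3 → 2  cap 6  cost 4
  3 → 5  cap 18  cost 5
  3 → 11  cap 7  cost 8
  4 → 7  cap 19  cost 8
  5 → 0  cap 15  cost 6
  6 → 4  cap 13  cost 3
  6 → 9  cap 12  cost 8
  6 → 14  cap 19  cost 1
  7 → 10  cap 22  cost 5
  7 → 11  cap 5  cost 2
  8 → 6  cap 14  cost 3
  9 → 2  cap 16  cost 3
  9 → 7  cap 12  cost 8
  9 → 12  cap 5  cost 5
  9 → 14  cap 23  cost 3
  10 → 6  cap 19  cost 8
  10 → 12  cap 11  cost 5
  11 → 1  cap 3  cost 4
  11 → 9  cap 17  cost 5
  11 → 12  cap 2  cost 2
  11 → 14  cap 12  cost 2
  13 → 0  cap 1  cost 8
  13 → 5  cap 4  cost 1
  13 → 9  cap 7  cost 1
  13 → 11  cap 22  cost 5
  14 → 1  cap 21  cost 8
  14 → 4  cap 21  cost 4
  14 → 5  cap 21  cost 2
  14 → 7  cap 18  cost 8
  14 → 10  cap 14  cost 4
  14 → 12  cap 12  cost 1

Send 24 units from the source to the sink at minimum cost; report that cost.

shortest-cost path #1: 3→11→12 push 2 @ unit cost 10 (adds 20)
shortest-cost path #2: 3→11→14→12 push 5 @ unit cost 11 (adds 55)
shortest-cost path #3: 3→2→7→11→14→12 push 5 @ unit cost 15 (adds 75)
shortest-cost path #4: 3→2→8→6→14→12 push 1 @ unit cost 15 (adds 15)
shortest-cost path #5: 3→5→0→7→2→8→6→14→12 push 1 @ unit cost 19 (adds 19)
shortest-cost path #6: 3→5→0→7→10→12 push 10 @ unit cost 24 (adds 240)
total cost = 424

Minimum cost for 24 units: 424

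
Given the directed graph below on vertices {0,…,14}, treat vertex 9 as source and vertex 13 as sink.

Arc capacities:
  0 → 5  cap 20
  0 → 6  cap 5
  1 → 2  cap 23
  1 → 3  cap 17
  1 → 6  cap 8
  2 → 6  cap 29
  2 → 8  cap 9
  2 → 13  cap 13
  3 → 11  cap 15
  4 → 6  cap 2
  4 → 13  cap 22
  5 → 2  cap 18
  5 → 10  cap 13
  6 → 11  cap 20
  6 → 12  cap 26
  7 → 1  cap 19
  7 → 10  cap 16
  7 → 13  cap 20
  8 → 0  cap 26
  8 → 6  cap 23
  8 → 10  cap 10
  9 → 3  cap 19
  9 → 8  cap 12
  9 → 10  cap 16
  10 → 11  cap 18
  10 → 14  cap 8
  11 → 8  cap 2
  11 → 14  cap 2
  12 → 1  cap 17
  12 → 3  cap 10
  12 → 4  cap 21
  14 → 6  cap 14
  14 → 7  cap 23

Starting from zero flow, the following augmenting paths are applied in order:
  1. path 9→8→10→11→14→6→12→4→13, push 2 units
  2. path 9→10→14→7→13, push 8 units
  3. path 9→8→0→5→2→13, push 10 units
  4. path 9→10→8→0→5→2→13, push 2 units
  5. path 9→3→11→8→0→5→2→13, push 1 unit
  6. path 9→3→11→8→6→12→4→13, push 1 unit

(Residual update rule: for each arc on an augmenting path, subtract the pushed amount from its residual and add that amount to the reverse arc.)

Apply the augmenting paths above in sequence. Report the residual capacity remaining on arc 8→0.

after path 1 (9→8→10→11→14→6→12→4→13, push 2): res(8,0)=26
after path 2 (9→10→14→7→13, push 8): res(8,0)=26
after path 3 (9→8→0→5→2→13, push 10): res(8,0)=16
after path 4 (9→10→8→0→5→2→13, push 2): res(8,0)=14
after path 5 (9→3→11→8→0→5→2→13, push 1): res(8,0)=13
after path 6 (9→3→11→8→6→12→4→13, push 1): res(8,0)=13

Residual capacity of (8,0): 13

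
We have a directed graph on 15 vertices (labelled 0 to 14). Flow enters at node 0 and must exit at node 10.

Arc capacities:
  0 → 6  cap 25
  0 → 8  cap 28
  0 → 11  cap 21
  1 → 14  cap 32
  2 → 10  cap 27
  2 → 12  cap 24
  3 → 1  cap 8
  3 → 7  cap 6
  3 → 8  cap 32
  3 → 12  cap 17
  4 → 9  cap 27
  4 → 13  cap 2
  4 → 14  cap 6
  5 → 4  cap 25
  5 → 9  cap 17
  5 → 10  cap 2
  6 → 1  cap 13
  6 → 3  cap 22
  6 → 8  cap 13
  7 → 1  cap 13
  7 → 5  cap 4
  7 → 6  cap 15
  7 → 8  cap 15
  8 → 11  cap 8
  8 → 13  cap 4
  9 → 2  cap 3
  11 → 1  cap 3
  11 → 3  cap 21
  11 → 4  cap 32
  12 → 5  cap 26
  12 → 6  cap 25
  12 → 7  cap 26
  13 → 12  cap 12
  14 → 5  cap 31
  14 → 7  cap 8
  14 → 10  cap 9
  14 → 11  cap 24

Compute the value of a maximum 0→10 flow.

augment #1: 0→6→1→14→10 bottleneck 9, total now 9
augment #2: 0→6→1→14→5→10 bottleneck 2, total now 11
augment #3: 0→11→4→9→2→10 bottleneck 3, total now 14

Maximum flow value: 14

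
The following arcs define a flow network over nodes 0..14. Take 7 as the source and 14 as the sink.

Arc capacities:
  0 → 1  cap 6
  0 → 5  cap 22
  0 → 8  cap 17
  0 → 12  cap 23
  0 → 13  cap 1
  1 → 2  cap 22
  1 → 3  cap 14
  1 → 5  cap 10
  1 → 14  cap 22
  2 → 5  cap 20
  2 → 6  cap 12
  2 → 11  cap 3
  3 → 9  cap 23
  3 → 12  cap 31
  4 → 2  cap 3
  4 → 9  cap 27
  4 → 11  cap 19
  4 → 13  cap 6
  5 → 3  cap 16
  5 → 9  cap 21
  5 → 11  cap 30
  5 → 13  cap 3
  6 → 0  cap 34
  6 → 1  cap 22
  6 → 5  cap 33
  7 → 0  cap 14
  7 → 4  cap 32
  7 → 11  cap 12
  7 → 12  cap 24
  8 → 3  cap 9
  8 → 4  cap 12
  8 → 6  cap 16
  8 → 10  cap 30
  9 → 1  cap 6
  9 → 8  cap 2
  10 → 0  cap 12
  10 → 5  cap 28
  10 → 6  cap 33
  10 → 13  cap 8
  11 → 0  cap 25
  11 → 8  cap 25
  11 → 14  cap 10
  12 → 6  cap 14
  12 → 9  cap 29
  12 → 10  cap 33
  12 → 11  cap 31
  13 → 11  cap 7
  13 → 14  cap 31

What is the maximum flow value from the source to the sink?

augment #1: 7→11→14 bottleneck 10, total now 10
augment #2: 7→0→1→14 bottleneck 6, total now 16
augment #3: 7→0→13→14 bottleneck 1, total now 17
augment #4: 7→4→13→14 bottleneck 6, total now 23
augment #5: 7→0→5→13→14 bottleneck 3, total now 26
augment #6: 7→4→9→1→14 bottleneck 6, total now 32
augment #7: 7→12→6→1→14 bottleneck 10, total now 42
augment #8: 7→12→10→13→14 bottleneck 8, total now 50

Maximum flow value: 50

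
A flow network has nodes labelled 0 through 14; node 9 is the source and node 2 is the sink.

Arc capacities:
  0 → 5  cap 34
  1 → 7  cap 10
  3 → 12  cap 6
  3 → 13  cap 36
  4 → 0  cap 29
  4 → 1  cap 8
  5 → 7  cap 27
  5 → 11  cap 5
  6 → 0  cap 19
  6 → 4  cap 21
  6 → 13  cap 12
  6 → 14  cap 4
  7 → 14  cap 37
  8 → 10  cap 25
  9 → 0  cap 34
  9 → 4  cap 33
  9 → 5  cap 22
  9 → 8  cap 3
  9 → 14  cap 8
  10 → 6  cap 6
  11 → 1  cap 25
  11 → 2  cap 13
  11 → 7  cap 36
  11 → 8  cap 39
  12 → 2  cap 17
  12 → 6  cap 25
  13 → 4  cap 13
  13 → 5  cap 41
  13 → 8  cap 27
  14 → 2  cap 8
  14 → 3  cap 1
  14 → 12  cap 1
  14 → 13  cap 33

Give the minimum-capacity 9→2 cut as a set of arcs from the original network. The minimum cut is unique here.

augment #1: 9→14→2 push 8
augment #2: 9→5→11→2 push 5
augment #3: 9→5→7→14→12→2 push 1
augment #4: 9→5→7→14→3→12→2 push 1
max flow = 15; residual-reachable set from 9 gives S-side
cut edges (S→T): {(5,11), (14,2), (14,3), (14,12)} total cap 15

Min-cut arcs: {(5,11), (14,2), (14,3), (14,12)} (total capacity 15)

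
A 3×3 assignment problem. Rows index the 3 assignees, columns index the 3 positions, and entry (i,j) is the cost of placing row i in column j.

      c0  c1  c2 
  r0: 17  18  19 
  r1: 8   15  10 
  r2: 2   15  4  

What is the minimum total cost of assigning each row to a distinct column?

one of 2 optimal assignments: row0→col1 (cost 18), row1→col0 (cost 8), row2→col2 (cost 4)
total = 18 + 8 + 4 = 30

Minimum assignment cost: 30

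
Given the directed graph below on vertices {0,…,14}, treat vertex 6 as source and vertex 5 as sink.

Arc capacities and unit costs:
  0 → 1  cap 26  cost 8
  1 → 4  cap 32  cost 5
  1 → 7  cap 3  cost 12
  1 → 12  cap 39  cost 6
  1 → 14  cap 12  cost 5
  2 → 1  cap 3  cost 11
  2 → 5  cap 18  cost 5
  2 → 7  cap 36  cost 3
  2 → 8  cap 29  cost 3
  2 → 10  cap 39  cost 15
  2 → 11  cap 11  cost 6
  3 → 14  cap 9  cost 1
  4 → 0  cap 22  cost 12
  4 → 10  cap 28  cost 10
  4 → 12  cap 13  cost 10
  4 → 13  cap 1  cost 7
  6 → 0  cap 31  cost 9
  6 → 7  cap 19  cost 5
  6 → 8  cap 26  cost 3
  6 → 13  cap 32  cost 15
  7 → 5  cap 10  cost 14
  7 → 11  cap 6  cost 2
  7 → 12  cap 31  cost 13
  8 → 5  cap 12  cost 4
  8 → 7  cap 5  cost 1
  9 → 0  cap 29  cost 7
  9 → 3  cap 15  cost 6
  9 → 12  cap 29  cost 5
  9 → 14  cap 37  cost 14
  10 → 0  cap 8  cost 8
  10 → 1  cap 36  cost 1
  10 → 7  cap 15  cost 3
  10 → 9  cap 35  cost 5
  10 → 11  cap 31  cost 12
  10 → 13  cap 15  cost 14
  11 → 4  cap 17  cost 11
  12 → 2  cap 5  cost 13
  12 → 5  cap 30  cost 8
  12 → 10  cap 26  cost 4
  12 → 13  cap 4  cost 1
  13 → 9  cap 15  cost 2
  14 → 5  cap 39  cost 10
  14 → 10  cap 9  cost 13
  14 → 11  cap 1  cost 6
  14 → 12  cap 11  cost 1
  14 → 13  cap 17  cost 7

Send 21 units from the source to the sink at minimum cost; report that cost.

Minimum cost for 21 units: 250

shortest-cost path #1: 6→8→5 push 12 @ unit cost 7 (adds 84)
shortest-cost path #2: 6→8→7→5 push 5 @ unit cost 18 (adds 90)
shortest-cost path #3: 6→7→5 push 4 @ unit cost 19 (adds 76)
total cost = 250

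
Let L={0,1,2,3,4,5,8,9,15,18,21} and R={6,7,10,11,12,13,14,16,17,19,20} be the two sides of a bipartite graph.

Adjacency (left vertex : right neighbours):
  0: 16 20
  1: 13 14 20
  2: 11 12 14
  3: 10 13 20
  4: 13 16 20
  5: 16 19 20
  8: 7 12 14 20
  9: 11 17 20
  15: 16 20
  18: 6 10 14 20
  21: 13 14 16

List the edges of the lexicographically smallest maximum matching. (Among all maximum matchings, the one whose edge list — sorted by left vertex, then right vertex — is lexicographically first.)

Lex-smallest maximum matching: {(0,16), (1,13), (2,11), (3,10), (4,20), (5,19), (8,7), (9,17), (18,6), (21,14)}

|M| = 10 (so the lex-smallest maximum matching has 10 edges)
process left vertices in ascending order; for each, take the smallest-labelled available neighbour that still permits 10 edges overall, or leave it unmatched if none does
lex-smallest matching: {0-16, 1-13, 2-11, 3-10, 4-20, 5-19, 8-7, 9-17, 18-6, 21-14}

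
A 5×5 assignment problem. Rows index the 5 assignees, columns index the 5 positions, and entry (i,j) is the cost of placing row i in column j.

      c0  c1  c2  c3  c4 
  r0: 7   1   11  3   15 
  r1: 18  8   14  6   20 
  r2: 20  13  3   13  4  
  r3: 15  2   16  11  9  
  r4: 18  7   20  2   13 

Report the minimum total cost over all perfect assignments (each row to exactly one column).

one of 2 optimal assignments: row0→col0 (cost 7), row1→col1 (cost 8), row2→col2 (cost 3), row3→col4 (cost 9), row4→col3 (cost 2)
total = 7 + 8 + 3 + 9 + 2 = 29

Minimum assignment cost: 29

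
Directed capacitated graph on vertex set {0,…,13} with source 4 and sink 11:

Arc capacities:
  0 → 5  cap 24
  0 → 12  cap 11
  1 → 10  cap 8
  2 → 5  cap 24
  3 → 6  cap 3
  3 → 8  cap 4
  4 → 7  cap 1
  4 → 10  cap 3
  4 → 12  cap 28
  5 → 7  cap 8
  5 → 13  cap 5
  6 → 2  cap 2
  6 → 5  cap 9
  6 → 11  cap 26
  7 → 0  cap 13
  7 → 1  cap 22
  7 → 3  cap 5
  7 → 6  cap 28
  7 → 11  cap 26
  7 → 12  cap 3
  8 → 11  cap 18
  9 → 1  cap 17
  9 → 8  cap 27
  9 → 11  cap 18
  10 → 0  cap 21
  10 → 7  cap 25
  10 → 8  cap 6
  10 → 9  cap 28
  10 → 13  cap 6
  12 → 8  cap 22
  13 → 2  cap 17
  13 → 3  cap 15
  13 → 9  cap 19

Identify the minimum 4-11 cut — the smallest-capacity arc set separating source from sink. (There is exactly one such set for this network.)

Min-cut arcs: {(4,7), (4,10), (8,11)} (total capacity 22)

augment #1: 4→7→11 push 1
augment #2: 4→10→7→11 push 3
augment #3: 4→12→8→11 push 18
max flow = 22; residual-reachable set from 4 gives S-side
cut edges (S→T): {(4,7), (4,10), (8,11)} total cap 22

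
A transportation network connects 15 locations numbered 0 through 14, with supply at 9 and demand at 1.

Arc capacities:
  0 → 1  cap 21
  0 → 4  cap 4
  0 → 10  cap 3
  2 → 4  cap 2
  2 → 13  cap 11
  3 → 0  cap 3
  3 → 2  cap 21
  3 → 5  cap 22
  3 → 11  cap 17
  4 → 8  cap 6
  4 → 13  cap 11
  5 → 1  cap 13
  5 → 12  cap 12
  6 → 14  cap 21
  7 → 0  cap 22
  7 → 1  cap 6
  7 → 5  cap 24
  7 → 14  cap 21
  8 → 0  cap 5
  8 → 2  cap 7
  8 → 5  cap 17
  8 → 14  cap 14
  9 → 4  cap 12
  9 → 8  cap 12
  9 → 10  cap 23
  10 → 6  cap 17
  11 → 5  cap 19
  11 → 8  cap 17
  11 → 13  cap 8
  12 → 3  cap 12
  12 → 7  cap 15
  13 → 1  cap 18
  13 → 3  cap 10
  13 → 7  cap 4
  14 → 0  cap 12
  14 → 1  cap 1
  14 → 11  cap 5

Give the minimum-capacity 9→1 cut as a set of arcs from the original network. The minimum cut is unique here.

Min-cut arcs: {(9,4), (9,8), (10,6)} (total capacity 41)

augment #1: 9→4→13→1 push 11
augment #2: 9→8→0→1 push 5
augment #3: 9→8→5→1 push 7
augment #4: 9→4→8→5→1 push 1
augment #5: 9→10→6→14→1 push 1
augment #6: 9→10→6→14→0→1 push 12
augment #7: 9→10→6→14→11→5→1 push 4
max flow = 41; residual-reachable set from 9 gives S-side
cut edges (S→T): {(9,4), (9,8), (10,6)} total cap 41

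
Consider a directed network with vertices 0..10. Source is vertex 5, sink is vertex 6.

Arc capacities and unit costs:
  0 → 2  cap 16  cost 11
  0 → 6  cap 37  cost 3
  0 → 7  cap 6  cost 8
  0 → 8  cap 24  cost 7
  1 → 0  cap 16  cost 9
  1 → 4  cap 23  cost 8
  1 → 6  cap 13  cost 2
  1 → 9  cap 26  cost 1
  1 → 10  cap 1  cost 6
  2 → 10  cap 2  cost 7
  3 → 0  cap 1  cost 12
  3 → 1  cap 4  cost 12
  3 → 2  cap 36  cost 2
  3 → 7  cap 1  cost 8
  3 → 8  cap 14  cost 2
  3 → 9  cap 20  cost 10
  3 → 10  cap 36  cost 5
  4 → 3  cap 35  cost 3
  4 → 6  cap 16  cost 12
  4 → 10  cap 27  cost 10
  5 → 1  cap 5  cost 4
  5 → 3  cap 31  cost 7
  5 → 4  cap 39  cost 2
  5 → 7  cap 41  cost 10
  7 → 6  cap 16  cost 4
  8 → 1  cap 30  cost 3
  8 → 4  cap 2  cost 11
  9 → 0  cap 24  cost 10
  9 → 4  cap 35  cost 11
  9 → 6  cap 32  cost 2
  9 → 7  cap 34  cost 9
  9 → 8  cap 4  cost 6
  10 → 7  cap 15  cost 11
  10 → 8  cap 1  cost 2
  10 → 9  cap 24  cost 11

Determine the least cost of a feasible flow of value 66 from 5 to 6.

Minimum cost for 66 units: 919

shortest-cost path #1: 5→1→6 push 5 @ unit cost 6 (adds 30)
shortest-cost path #2: 5→4→3→8→1→6 push 8 @ unit cost 12 (adds 96)
shortest-cost path #3: 5→4→3→8→1→9→6 push 6 @ unit cost 13 (adds 78)
shortest-cost path #4: 5→7→6 push 16 @ unit cost 14 (adds 224)
shortest-cost path #5: 5→4→6 push 16 @ unit cost 14 (adds 224)
shortest-cost path #6: 5→4→3→9→6 push 9 @ unit cost 17 (adds 153)
shortest-cost path #7: 5→3→9→6 push 6 @ unit cost 19 (adds 114)
total cost = 919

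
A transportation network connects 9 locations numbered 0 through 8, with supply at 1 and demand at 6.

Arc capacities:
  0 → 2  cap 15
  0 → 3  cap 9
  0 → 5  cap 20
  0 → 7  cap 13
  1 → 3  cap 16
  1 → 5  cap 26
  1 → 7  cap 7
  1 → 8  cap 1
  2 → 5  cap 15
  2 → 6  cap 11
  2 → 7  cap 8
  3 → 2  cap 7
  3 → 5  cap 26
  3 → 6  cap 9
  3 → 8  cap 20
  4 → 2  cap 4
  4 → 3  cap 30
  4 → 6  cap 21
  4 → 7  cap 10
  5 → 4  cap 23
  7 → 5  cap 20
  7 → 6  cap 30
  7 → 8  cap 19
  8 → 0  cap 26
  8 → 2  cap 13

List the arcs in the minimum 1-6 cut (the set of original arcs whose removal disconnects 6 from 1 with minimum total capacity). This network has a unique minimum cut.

augment #1: 1→3→6 push 9
augment #2: 1→7→6 push 7
augment #3: 1→3→2→6 push 7
augment #4: 1→5→4→6 push 21
augment #5: 1→8→2→6 push 1
augment #6: 1→5→4→2→6 push 2
max flow = 47; residual-reachable set from 1 gives S-side
cut edges (S→T): {(1,3), (1,7), (1,8), (5,4)} total cap 47

Min-cut arcs: {(1,3), (1,7), (1,8), (5,4)} (total capacity 47)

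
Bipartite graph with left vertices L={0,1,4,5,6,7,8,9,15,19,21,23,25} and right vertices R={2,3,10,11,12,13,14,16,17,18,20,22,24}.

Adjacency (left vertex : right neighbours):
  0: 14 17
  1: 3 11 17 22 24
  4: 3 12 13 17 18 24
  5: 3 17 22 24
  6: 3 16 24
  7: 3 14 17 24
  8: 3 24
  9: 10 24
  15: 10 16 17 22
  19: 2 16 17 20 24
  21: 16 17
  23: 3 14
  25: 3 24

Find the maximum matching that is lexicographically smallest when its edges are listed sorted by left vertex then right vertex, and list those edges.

|M| = 10 (so the lex-smallest maximum matching has 10 edges)
process left vertices in ascending order; for each, take the smallest-labelled available neighbour that still permits 10 edges overall, or leave it unmatched if none does
lex-smallest matching: {0-14, 1-11, 4-12, 5-3, 6-16, 7-17, 8-24, 9-10, 15-22, 19-2}

Lex-smallest maximum matching: {(0,14), (1,11), (4,12), (5,3), (6,16), (7,17), (8,24), (9,10), (15,22), (19,2)}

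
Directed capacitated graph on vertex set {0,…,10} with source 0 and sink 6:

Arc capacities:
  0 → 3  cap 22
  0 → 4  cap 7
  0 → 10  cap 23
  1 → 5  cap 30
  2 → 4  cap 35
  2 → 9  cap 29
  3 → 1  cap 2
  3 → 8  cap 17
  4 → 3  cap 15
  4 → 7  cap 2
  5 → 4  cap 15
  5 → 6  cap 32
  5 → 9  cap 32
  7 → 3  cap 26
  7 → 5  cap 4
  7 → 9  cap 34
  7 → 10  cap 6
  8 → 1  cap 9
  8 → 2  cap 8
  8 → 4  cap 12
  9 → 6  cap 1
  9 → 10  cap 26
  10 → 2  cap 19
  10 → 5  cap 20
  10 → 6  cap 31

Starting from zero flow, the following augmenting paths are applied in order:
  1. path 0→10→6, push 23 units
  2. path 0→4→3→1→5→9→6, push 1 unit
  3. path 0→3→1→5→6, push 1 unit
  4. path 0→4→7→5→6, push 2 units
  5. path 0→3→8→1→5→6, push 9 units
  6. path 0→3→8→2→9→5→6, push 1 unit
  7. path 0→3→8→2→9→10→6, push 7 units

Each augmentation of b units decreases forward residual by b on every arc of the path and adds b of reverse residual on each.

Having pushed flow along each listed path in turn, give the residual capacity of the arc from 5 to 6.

after path 1 (0→10→6, push 23): res(5,6)=32
after path 2 (0→4→3→1→5→9→6, push 1): res(5,6)=32
after path 3 (0→3→1→5→6, push 1): res(5,6)=31
after path 4 (0→4→7→5→6, push 2): res(5,6)=29
after path 5 (0→3→8→1→5→6, push 9): res(5,6)=20
after path 6 (0→3→8→2→9→5→6, push 1): res(5,6)=19
after path 7 (0→3→8→2→9→10→6, push 7): res(5,6)=19

Residual capacity of (5,6): 19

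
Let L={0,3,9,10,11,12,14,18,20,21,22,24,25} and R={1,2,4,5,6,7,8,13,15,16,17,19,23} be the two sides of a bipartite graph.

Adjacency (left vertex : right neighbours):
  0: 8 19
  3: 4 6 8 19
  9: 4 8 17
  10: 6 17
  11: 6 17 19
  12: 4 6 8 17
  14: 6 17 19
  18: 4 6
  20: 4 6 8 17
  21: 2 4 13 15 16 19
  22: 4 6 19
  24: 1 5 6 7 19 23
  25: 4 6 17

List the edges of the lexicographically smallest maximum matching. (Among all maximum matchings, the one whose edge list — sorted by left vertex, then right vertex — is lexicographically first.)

|M| = 7 (so the lex-smallest maximum matching has 7 edges)
process left vertices in ascending order; for each, take the smallest-labelled available neighbour that still permits 7 edges overall, or leave it unmatched if none does
lex-smallest matching: {0-8, 3-4, 9-17, 10-6, 11-19, 21-2, 24-1}

Lex-smallest maximum matching: {(0,8), (3,4), (9,17), (10,6), (11,19), (21,2), (24,1)}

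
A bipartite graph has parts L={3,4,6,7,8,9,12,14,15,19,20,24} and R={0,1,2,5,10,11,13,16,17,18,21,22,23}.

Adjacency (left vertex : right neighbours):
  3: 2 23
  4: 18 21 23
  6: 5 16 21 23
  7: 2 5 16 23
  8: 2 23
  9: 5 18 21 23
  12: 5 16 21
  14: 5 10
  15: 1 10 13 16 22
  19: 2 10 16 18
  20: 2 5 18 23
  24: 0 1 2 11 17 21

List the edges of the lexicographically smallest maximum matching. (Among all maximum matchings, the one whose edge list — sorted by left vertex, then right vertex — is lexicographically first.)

|M| = 9 (so the lex-smallest maximum matching has 9 edges)
process left vertices in ascending order; for each, take the smallest-labelled available neighbour that still permits 9 edges overall, or leave it unmatched if none does
lex-smallest matching: {3-2, 4-18, 6-5, 7-16, 8-23, 9-21, 14-10, 15-1, 24-0}

Lex-smallest maximum matching: {(3,2), (4,18), (6,5), (7,16), (8,23), (9,21), (14,10), (15,1), (24,0)}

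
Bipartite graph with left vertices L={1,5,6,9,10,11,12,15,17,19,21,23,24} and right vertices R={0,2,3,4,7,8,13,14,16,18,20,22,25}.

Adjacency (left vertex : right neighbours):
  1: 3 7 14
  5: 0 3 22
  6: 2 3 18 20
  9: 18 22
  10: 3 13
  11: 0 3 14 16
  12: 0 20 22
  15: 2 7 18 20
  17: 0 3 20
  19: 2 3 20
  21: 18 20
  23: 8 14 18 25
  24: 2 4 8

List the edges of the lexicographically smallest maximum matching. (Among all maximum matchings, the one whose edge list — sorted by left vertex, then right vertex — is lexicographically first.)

|M| = 12 (so the lex-smallest maximum matching has 12 edges)
process left vertices in ascending order; for each, take the smallest-labelled available neighbour that still permits 12 edges overall, or leave it unmatched if none does
lex-smallest matching: {1-14, 5-0, 6-2, 9-18, 10-13, 11-16, 12-22, 15-7, 17-3, 19-20, 23-8, 24-4}

Lex-smallest maximum matching: {(1,14), (5,0), (6,2), (9,18), (10,13), (11,16), (12,22), (15,7), (17,3), (19,20), (23,8), (24,4)}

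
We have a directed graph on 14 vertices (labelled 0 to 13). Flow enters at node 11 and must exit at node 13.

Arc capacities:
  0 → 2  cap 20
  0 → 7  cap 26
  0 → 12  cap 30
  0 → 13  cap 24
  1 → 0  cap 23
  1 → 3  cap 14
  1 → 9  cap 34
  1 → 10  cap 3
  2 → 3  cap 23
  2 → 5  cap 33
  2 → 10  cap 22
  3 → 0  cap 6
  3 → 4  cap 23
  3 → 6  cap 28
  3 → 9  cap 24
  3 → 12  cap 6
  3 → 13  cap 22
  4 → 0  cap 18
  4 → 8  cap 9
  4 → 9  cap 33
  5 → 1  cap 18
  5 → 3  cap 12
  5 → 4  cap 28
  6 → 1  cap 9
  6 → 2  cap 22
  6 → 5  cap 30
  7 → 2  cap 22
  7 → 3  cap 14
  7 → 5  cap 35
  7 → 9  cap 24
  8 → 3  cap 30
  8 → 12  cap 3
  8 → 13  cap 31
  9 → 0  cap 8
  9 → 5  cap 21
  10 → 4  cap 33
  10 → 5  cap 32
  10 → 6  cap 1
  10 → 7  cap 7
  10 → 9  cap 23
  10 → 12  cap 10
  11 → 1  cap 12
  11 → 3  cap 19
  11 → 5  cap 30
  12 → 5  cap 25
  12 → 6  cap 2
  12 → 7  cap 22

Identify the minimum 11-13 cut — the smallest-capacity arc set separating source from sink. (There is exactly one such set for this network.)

Min-cut arcs: {(0,13), (3,13), (4,8)} (total capacity 55)

augment #1: 11→3→13 push 19
augment #2: 11→1→0→13 push 12
augment #3: 11→5→3→13 push 3
augment #4: 11→5→1→0→13 push 11
augment #5: 11→5→3→0→13 push 1
augment #6: 11→5→4→8→13 push 9
max flow = 55; residual-reachable set from 11 gives S-side
cut edges (S→T): {(0,13), (3,13), (4,8)} total cap 55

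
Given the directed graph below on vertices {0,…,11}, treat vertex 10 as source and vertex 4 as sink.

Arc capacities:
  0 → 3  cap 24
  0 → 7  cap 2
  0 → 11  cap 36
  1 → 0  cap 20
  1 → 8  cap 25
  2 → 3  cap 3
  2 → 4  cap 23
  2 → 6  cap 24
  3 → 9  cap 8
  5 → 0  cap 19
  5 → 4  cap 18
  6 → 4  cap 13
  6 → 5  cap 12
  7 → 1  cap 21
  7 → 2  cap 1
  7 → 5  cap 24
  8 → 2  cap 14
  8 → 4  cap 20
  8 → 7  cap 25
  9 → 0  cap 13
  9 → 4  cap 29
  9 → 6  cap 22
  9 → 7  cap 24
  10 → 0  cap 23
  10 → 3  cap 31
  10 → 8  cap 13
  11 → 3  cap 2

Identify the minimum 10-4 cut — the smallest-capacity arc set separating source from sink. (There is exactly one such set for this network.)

Min-cut arcs: {(0,7), (3,9), (10,8)} (total capacity 23)

augment #1: 10→8→4 push 13
augment #2: 10→3→9→4 push 8
augment #3: 10→0→7→2→4 push 1
augment #4: 10→0→7→5→4 push 1
max flow = 23; residual-reachable set from 10 gives S-side
cut edges (S→T): {(0,7), (3,9), (10,8)} total cap 23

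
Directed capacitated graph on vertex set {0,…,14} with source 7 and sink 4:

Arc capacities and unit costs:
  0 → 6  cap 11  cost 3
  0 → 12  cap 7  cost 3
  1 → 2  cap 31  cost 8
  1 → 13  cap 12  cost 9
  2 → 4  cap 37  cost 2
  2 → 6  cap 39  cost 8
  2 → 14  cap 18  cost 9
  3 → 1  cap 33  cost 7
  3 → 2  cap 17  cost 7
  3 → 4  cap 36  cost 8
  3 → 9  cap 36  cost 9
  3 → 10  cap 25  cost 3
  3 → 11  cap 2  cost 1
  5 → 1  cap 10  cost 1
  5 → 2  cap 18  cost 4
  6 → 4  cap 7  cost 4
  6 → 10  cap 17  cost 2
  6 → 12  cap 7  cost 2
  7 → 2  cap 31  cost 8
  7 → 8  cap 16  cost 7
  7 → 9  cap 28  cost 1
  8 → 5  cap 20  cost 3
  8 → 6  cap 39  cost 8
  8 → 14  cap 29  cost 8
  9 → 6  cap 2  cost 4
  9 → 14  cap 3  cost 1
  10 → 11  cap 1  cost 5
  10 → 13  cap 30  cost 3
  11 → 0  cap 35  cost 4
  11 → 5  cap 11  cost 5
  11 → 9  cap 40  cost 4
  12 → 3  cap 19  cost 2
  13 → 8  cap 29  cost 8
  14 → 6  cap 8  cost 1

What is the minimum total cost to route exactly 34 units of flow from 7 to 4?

Minimum cost for 34 units: 329

shortest-cost path #1: 7→9→14→6→4 push 3 @ unit cost 7 (adds 21)
shortest-cost path #2: 7→9→6→4 push 2 @ unit cost 9 (adds 18)
shortest-cost path #3: 7→2→4 push 29 @ unit cost 10 (adds 290)
total cost = 329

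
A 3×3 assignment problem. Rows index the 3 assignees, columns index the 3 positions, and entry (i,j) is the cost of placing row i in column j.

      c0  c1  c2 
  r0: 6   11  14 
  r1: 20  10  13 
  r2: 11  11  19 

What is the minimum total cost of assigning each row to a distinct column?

optimal assignment: row0→col0 (cost 6), row1→col2 (cost 13), row2→col1 (cost 11)
total = 6 + 13 + 11 = 30

Minimum assignment cost: 30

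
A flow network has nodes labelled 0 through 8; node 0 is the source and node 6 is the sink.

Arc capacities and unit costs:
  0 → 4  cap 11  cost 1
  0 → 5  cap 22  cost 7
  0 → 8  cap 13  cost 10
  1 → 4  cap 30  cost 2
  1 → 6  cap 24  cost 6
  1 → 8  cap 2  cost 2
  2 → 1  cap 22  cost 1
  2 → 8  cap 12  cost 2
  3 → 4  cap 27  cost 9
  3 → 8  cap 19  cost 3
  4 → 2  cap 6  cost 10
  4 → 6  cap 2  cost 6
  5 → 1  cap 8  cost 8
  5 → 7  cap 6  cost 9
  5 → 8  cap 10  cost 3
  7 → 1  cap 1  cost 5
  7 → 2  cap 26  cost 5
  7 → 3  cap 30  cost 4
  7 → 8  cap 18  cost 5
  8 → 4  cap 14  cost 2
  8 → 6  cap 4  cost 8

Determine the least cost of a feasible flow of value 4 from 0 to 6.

shortest-cost path #1: 0→4→6 push 2 @ unit cost 7 (adds 14)
shortest-cost path #2: 0→8→6 push 2 @ unit cost 18 (adds 36)
total cost = 50

Minimum cost for 4 units: 50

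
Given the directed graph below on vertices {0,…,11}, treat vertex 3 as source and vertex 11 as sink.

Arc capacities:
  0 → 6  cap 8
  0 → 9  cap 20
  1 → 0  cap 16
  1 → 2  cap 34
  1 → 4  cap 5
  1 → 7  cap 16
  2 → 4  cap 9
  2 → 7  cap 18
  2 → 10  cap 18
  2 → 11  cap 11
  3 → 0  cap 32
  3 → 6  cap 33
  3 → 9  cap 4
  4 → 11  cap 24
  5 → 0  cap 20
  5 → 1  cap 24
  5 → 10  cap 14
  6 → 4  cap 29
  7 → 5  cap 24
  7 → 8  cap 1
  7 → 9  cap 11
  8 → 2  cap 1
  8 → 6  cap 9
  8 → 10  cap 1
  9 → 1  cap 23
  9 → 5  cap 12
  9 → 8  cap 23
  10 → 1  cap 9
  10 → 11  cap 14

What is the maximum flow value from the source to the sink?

augment #1: 3→6→4→11 bottleneck 24, total now 24
augment #2: 3→9→1→2→11 bottleneck 4, total now 28
augment #3: 3→0→9→1→2→11 bottleneck 7, total now 35
augment #4: 3→0→9→5→10→11 bottleneck 12, total now 47
augment #5: 3→0→9→8→10→11 bottleneck 1, total now 48

Maximum flow value: 48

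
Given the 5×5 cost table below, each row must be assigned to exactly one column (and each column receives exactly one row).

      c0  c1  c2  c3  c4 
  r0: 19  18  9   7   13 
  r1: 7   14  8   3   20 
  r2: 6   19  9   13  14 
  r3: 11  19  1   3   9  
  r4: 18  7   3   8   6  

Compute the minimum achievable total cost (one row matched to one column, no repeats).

Minimum assignment cost: 30

optimal assignment: row0→col4 (cost 13), row1→col3 (cost 3), row2→col0 (cost 6), row3→col2 (cost 1), row4→col1 (cost 7)
total = 13 + 3 + 6 + 1 + 7 = 30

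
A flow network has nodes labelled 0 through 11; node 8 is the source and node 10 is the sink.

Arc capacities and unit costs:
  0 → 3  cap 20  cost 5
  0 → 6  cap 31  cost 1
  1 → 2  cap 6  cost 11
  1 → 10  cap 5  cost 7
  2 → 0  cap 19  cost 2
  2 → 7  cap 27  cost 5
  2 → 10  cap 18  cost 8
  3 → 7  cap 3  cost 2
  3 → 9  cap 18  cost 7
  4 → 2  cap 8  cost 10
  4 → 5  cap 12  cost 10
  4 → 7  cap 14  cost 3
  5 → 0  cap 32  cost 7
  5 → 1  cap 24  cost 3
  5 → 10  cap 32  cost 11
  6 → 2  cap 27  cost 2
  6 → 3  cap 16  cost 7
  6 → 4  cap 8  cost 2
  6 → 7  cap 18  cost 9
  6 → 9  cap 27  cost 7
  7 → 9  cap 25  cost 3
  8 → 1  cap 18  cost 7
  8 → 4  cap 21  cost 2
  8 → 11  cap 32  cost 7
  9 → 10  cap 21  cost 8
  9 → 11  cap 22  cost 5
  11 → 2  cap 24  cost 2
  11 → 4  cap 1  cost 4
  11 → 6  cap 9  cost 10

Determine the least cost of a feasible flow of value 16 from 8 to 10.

Minimum cost for 16 units: 246

shortest-cost path #1: 8→1→10 push 5 @ unit cost 14 (adds 70)
shortest-cost path #2: 8→4→7→9→10 push 11 @ unit cost 16 (adds 176)
total cost = 246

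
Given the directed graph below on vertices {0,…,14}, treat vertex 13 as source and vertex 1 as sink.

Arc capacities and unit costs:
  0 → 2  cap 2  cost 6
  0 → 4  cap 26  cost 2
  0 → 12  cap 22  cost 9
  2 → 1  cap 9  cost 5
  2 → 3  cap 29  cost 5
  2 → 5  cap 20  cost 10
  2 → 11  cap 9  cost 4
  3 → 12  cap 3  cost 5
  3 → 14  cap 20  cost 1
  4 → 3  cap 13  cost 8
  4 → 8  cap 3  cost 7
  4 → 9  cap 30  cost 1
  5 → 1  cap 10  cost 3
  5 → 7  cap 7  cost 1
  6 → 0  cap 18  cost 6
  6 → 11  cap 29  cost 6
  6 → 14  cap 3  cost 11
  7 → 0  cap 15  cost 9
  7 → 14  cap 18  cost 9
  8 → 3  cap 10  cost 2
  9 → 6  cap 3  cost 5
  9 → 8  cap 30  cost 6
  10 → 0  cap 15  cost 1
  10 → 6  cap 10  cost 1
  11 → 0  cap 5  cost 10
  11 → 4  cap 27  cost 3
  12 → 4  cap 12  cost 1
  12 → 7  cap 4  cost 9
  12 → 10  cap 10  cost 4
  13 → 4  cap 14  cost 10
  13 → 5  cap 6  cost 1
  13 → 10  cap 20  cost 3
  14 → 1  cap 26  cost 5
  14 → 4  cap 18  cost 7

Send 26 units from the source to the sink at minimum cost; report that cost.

Minimum cost for 26 units: 424

shortest-cost path #1: 13→5→1 push 6 @ unit cost 4 (adds 24)
shortest-cost path #2: 13→10→0→2→1 push 2 @ unit cost 15 (adds 30)
shortest-cost path #3: 13→10→6→14→1 push 3 @ unit cost 20 (adds 60)
shortest-cost path #4: 13→10→0→4→3→14→1 push 13 @ unit cost 20 (adds 260)
shortest-cost path #5: 13→4→8→3→14→1 push 2 @ unit cost 25 (adds 50)
total cost = 424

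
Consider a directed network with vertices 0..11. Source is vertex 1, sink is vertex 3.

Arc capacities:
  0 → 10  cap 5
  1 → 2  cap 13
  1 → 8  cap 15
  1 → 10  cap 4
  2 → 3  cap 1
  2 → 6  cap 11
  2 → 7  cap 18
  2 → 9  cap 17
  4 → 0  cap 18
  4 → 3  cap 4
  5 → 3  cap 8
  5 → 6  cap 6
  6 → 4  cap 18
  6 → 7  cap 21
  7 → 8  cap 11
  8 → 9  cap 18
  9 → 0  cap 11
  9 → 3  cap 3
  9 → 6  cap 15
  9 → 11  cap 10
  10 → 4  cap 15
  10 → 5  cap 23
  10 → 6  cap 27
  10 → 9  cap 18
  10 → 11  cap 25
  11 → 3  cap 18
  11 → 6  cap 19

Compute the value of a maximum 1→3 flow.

Maximum flow value: 27

augment #1: 1→2→3 bottleneck 1, total now 1
augment #2: 1→2→9→3 bottleneck 3, total now 4
augment #3: 1→10→4→3 bottleneck 4, total now 8
augment #4: 1→2→9→11→3 bottleneck 9, total now 17
augment #5: 1→8→9→11→3 bottleneck 1, total now 18
augment #6: 1→8→9→0→10→5→3 bottleneck 5, total now 23
augment #7: 1→8→9→6→4→10→5→3 bottleneck 3, total now 26
augment #8: 1→8→9→6→4→10→11→3 bottleneck 1, total now 27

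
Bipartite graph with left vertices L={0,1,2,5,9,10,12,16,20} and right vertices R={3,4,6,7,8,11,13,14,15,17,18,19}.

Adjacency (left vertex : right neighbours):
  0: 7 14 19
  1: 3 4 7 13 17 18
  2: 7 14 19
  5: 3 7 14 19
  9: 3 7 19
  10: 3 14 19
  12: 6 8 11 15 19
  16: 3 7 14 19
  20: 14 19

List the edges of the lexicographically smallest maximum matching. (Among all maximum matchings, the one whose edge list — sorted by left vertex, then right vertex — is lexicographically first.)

Lex-smallest maximum matching: {(0,7), (1,4), (2,14), (5,3), (9,19), (12,6)}

|M| = 6 (so the lex-smallest maximum matching has 6 edges)
process left vertices in ascending order; for each, take the smallest-labelled available neighbour that still permits 6 edges overall, or leave it unmatched if none does
lex-smallest matching: {0-7, 1-4, 2-14, 5-3, 9-19, 12-6}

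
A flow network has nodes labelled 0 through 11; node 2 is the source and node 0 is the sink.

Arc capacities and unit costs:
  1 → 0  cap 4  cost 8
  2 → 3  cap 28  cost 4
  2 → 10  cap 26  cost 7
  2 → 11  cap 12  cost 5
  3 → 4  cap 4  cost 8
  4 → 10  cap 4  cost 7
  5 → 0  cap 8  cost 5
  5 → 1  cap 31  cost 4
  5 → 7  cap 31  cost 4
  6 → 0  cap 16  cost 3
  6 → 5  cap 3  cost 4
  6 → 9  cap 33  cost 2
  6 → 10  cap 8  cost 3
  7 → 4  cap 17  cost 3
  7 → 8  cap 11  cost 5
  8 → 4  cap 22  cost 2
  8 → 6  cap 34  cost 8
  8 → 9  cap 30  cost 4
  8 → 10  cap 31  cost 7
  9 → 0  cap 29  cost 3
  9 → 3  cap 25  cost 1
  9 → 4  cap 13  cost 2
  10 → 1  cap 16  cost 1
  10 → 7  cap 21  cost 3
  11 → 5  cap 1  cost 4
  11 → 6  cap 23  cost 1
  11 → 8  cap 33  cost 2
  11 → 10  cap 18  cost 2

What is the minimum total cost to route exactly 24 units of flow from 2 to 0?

shortest-cost path #1: 2→11→6→0 push 12 @ unit cost 9 (adds 108)
shortest-cost path #2: 2→10→1→0 push 4 @ unit cost 16 (adds 64)
shortest-cost path #3: 2→10→7→8→9→0 push 8 @ unit cost 22 (adds 176)
total cost = 348

Minimum cost for 24 units: 348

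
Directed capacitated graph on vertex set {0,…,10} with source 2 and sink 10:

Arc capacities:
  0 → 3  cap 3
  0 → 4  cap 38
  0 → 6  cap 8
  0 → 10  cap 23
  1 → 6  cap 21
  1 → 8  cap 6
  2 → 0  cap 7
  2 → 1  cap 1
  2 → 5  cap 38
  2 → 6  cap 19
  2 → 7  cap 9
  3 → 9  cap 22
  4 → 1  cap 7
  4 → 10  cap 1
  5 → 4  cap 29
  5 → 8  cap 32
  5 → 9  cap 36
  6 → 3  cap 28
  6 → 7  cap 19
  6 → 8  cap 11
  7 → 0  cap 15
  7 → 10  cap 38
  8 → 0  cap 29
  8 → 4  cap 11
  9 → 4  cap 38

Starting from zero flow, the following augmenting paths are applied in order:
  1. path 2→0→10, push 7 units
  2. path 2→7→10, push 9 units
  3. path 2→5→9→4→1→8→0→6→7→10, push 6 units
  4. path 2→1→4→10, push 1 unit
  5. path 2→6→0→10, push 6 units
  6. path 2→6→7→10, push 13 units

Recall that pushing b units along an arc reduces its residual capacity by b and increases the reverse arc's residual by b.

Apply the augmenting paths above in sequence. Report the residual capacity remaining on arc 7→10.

after path 1 (2→0→10, push 7): res(7,10)=38
after path 2 (2→7→10, push 9): res(7,10)=29
after path 3 (2→5→9→4→1→8→0→6→7→10, push 6): res(7,10)=23
after path 4 (2→1→4→10, push 1): res(7,10)=23
after path 5 (2→6→0→10, push 6): res(7,10)=23
after path 6 (2→6→7→10, push 13): res(7,10)=10

Residual capacity of (7,10): 10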